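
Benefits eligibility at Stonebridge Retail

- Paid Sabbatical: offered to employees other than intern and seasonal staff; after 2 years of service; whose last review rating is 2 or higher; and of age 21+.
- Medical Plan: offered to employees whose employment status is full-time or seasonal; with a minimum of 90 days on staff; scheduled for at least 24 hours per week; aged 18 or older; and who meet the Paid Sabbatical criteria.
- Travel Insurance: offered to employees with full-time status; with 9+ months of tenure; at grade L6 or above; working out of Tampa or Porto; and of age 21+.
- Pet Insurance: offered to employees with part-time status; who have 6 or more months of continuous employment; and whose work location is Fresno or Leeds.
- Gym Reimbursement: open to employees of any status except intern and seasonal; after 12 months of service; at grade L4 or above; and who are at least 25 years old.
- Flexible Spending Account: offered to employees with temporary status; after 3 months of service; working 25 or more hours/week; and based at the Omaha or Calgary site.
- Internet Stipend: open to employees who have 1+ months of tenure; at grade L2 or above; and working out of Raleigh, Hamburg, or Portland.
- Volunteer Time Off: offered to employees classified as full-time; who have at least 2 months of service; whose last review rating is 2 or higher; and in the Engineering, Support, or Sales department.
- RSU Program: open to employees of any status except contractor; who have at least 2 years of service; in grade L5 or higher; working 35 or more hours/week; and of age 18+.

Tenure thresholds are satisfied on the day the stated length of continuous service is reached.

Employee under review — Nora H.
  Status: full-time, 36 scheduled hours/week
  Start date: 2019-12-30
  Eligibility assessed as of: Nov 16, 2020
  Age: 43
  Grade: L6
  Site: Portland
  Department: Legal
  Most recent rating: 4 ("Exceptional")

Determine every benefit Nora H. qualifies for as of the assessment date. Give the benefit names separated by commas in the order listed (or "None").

Internet Stipend

Service from 2019-12-30 to Nov 16, 2020: 322 days.
Paid Sabbatical — status full-time ✓ (not excluded); service 322 days < 2 years (≈730 days) ✗ → not eligible.
Medical Plan — status full-time ✓; service 322 days ≥ 90 days ✓; 36 hrs/wk ≥ 24 ✓; age 43 ≥ 18 ✓; not eligible for Paid Sabbatical ✗ → not eligible.
Travel Insurance — status full-time ✓; service 322 days ≥ 9 months (≈270 days) ✓; grade L6 ≥ L6 ✓; site Portland ✗ (not Tampa or Porto) → not eligible.
Pet Insurance — status full-time ✗ (requires part-time) → not eligible.
Gym Reimbursement — status full-time ✓ (not excluded); service 322 days < 12 months (≈360 days) ✗ → not eligible.
Flexible Spending Account — status full-time ✗ (requires temporary) → not eligible.
Internet Stipend — service 322 days ≥ 1 month (≈30 days) ✓; grade L6 ≥ L2 ✓; site Portland ✓ → eligible.
Volunteer Time Off — status full-time ✓; service 322 days ≥ 2 months (≈60 days) ✓; rating 4 ≥ 2 ✓; dept Legal ✗ → not eligible.
RSU Program — status full-time ✓ (not excluded); service 322 days < 2 years (≈730 days) ✗ → not eligible.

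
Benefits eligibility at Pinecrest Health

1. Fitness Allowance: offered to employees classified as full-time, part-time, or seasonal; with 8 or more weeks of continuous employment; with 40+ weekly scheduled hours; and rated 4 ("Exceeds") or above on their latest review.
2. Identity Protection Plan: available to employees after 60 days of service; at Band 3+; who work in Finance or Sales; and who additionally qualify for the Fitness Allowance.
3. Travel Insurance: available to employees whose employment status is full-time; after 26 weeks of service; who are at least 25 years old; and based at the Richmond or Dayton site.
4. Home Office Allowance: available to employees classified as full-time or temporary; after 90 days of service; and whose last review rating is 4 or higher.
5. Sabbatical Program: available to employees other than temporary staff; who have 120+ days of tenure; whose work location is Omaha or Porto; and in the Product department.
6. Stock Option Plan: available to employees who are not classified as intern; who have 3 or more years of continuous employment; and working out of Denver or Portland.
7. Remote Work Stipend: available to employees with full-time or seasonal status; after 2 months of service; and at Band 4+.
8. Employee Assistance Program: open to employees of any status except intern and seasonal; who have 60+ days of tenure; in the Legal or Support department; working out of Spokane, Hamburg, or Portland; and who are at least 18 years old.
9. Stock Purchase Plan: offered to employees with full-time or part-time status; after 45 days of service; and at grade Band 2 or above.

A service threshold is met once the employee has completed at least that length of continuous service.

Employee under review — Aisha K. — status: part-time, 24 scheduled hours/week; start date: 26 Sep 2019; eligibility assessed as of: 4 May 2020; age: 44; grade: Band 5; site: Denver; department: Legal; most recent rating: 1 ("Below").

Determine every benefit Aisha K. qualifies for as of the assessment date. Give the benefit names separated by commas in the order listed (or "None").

Service from 26 Sep 2019 to 4 May 2020: 221 days.
Fitness Allowance — status part-time ✓; service 221 days ≥ 8 weeks (≈56 days) ✓; 24 hrs/wk < 40 ✗ → not eligible.
Identity Protection Plan — service 221 days ≥ 60 days ✓; grade Band 5 ≥ Band 3 ✓; dept Legal ✗ → not eligible.
Travel Insurance — status part-time ✗ (requires full-time) → not eligible.
Home Office Allowance — status part-time ✗ (requires full-time or temporary) → not eligible.
Sabbatical Program — status part-time ✓ (not excluded); service 221 days ≥ 120 days ✓; site Denver ✗ (not Omaha or Porto) → not eligible.
Stock Option Plan — status part-time ✓ (not excluded); service 221 days < 3 years (≈1095 days) ✗ → not eligible.
Remote Work Stipend — status part-time ✗ (requires full-time or seasonal) → not eligible.
Employee Assistance Program — status part-time ✓ (not excluded); service 221 days ≥ 60 days ✓; dept Legal ✓; site Denver ✗ (not Spokane, Hamburg, or Portland) → not eligible.
Stock Purchase Plan — status part-time ✓; service 221 days ≥ 45 days ✓; grade Band 5 ≥ Band 2 ✓ → eligible.

Stock Purchase Plan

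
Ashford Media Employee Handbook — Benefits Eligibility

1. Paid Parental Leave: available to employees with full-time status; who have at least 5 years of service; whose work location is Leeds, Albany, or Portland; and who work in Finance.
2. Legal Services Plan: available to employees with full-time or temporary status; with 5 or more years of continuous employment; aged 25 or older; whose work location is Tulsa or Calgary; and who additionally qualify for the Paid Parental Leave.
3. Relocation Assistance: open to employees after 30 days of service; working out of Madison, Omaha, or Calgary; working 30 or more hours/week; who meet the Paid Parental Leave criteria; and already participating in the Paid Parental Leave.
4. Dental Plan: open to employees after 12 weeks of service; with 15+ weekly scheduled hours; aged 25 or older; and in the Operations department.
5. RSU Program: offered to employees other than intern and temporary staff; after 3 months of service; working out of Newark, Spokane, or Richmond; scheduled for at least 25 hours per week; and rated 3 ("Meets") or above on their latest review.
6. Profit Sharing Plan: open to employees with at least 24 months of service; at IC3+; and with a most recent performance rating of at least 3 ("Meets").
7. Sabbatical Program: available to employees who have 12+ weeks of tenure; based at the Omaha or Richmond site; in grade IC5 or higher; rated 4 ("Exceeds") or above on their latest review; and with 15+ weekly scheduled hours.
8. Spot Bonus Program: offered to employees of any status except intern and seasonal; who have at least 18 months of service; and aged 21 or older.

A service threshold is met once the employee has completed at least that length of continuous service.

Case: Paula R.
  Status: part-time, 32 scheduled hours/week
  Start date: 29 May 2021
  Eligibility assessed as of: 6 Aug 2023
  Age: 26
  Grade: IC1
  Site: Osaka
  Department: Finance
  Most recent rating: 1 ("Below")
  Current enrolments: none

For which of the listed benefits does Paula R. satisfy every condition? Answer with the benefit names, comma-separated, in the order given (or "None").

Service from 29 May 2021 to 6 Aug 2023: 799 days.
Paid Parental Leave — status part-time ✗ (requires full-time) → not eligible.
Legal Services Plan — status part-time ✗ (requires full-time or temporary) → not eligible.
Relocation Assistance — service 799 days ≥ 30 days ✓; site Osaka ✗ (not Madison, Omaha, or Calgary) → not eligible.
Dental Plan — service 799 days ≥ 12 weeks (≈84 days) ✓; 32 hrs/wk ≥ 15 ✓; age 26 ≥ 25 ✓; dept Finance ✗ → not eligible.
RSU Program — status part-time ✓ (not excluded); service 799 days ≥ 3 months (≈90 days) ✓; site Osaka ✗ (not Newark, Spokane, or Richmond) → not eligible.
Profit Sharing Plan — service 799 days ≥ 24 months (≈720 days) ✓; grade IC1 < IC3 ✗ → not eligible.
Sabbatical Program — service 799 days ≥ 12 weeks (≈84 days) ✓; site Osaka ✗ (not Omaha or Richmond) → not eligible.
Spot Bonus Program — status part-time ✓ (not excluded); service 799 days ≥ 18 months (≈540 days) ✓; age 26 ≥ 21 ✓ → eligible.

Spot Bonus Program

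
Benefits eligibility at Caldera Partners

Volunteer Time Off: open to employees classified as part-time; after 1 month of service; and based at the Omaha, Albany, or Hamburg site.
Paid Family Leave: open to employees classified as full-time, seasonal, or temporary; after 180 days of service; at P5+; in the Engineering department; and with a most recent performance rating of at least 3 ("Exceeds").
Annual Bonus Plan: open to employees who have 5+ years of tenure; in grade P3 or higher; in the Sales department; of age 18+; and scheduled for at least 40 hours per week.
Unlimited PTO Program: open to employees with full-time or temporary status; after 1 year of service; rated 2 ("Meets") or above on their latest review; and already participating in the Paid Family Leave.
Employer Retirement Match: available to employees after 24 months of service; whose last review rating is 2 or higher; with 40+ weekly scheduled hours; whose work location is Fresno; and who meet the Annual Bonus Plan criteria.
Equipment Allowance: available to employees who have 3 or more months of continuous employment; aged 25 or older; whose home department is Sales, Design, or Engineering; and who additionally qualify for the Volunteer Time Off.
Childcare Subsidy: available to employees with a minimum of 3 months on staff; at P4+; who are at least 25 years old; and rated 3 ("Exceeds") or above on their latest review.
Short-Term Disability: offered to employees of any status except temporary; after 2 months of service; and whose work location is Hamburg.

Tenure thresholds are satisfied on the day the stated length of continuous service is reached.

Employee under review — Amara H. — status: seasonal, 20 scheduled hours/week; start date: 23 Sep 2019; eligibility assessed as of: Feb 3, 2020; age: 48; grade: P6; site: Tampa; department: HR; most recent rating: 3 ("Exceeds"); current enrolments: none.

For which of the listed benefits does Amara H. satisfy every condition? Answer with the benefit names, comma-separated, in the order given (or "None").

Childcare Subsidy

Service from 23 Sep 2019 to Feb 3, 2020: 133 days.
Volunteer Time Off — status seasonal ✗ (requires part-time) → not eligible.
Paid Family Leave — status seasonal ✓; service 133 days < 180 days ✗ → not eligible.
Annual Bonus Plan — service 133 days < 5 years (≈1825 days) ✗ → not eligible.
Unlimited PTO Program — status seasonal ✗ (requires full-time or temporary) → not eligible.
Employer Retirement Match — service 133 days < 24 months (≈720 days) ✗ → not eligible.
Equipment Allowance — service 133 days ≥ 3 months (≈90 days) ✓; age 48 ≥ 25 ✓; dept HR ✗ → not eligible.
Childcare Subsidy — service 133 days ≥ 3 months (≈90 days) ✓; grade P6 ≥ P4 ✓; age 48 ≥ 25 ✓; rating 3 ≥ 3 ✓ → eligible.
Short-Term Disability — status seasonal ✓ (not excluded); service 133 days ≥ 2 months (≈60 days) ✓; site Tampa ✗ (not Hamburg) → not eligible.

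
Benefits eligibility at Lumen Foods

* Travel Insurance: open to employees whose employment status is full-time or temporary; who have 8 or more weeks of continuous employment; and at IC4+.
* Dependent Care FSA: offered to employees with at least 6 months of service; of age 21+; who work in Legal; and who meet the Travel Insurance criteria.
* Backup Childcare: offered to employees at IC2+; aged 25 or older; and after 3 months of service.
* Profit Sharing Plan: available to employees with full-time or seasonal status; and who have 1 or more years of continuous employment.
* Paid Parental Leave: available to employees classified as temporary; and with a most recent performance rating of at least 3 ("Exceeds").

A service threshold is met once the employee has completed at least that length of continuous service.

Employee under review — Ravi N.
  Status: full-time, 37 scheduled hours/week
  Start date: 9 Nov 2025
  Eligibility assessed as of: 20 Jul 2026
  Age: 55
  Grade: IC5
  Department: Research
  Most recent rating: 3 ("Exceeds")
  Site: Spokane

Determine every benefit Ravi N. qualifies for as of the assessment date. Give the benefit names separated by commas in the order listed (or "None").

Travel Insurance, Backup Childcare

Service from 9 Nov 2025 to 20 Jul 2026: 253 days.
Travel Insurance — status full-time ✓; service 253 days ≥ 8 weeks (≈56 days) ✓; grade IC5 ≥ IC4 ✓ → eligible.
Dependent Care FSA — service 253 days ≥ 6 months (≈180 days) ✓; age 55 ≥ 21 ✓; dept Research ✗ → not eligible.
Backup Childcare — grade IC5 ≥ IC2 ✓; age 55 ≥ 25 ✓; service 253 days ≥ 3 months (≈90 days) ✓ → eligible.
Profit Sharing Plan — status full-time ✓; service 253 days < 1 year (≈365 days) ✗ → not eligible.
Paid Parental Leave — status full-time ✗ (requires temporary) → not eligible.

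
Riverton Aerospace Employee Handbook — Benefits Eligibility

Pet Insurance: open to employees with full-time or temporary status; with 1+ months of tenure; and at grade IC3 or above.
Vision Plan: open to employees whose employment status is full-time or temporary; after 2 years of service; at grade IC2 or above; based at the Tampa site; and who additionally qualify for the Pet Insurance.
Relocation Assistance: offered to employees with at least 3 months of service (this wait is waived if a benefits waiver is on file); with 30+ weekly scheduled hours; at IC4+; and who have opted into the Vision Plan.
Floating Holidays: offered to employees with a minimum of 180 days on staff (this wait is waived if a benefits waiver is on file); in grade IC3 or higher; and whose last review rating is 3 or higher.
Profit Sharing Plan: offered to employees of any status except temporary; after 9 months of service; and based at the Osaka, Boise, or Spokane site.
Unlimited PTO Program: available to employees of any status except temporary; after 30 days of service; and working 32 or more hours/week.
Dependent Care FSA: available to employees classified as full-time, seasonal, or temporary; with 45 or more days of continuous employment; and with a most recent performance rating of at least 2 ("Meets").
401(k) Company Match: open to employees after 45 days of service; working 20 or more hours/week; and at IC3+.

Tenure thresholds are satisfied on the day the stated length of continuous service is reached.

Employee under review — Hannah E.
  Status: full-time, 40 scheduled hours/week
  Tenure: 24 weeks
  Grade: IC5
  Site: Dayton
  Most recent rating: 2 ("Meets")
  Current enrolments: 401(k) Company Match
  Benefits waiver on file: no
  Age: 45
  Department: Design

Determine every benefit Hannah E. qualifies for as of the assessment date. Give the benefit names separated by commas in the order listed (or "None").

Pet Insurance, Unlimited PTO Program, Dependent Care FSA, 401(k) Company Match

Pet Insurance — status full-time ✓; service 24 weeks ≥ 1 month (≈30 days) ✓; grade IC5 ≥ IC3 ✓ → eligible.
Vision Plan — status full-time ✓; service 24 weeks < 2 years (≈730 days) ✗ → not eligible.
Relocation Assistance — no waiver, service 24 weeks ≥ 3 months (≈90 days) ✓; 40 hrs/wk ≥ 30 ✓; grade IC5 ≥ IC4 ✓; not enrolled in Vision Plan ✗ → not eligible.
Floating Holidays — no waiver, service 24 weeks < 180 days ✗ → not eligible.
Profit Sharing Plan — status full-time ✓ (not excluded); service 24 weeks < 9 months (≈270 days) ✗ → not eligible.
Unlimited PTO Program — status full-time ✓ (not excluded); service 24 weeks ≥ 30 days ✓; 40 hrs/wk ≥ 32 ✓ → eligible.
Dependent Care FSA — status full-time ✓; service 24 weeks ≥ 45 days ✓; rating 2 ≥ 2 ✓ → eligible.
401(k) Company Match — service 24 weeks ≥ 45 days ✓; 40 hrs/wk ≥ 20 ✓; grade IC5 ≥ IC3 ✓ → eligible.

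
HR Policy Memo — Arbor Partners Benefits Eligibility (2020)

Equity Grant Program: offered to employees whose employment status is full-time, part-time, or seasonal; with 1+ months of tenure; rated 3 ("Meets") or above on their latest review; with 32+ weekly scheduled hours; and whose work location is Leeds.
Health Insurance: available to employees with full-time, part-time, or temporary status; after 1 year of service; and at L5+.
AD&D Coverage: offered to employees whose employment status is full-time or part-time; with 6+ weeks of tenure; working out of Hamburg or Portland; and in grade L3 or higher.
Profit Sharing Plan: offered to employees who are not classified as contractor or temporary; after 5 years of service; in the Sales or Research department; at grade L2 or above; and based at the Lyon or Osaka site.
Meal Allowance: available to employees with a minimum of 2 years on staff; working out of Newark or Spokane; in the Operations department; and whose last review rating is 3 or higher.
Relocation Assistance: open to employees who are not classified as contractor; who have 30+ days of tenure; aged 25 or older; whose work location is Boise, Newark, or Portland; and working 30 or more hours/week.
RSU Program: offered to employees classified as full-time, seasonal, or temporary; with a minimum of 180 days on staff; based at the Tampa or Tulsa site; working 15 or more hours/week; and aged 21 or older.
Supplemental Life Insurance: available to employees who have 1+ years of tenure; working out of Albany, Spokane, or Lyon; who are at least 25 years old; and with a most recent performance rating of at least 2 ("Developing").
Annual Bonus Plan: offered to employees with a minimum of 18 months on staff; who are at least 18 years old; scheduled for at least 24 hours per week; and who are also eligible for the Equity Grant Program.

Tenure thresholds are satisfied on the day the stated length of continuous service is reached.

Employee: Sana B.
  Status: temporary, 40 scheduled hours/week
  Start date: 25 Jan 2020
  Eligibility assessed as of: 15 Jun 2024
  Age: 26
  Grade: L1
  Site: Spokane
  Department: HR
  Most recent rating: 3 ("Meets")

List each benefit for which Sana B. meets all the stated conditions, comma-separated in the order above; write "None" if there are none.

Supplemental Life Insurance

Service from 25 Jan 2020 to 15 Jun 2024: 1603 days.
Equity Grant Program — status temporary ✗ (requires full-time, part-time, or seasonal) → not eligible.
Health Insurance — status temporary ✓; service 1603 days ≥ 1 year (≈365 days) ✓; grade L1 < L5 ✗ → not eligible.
AD&D Coverage — status temporary ✗ (requires full-time or part-time) → not eligible.
Profit Sharing Plan — status temporary ✗ (excluded) → not eligible.
Meal Allowance — service 1603 days ≥ 2 years (≈730 days) ✓; site Spokane ✓; dept HR ✗ → not eligible.
Relocation Assistance — status temporary ✓ (not excluded); service 1603 days ≥ 30 days ✓; age 26 ≥ 25 ✓; site Spokane ✗ (not Boise, Newark, or Portland) → not eligible.
RSU Program — status temporary ✓; service 1603 days ≥ 180 days ✓; site Spokane ✗ (not Tampa or Tulsa) → not eligible.
Supplemental Life Insurance — service 1603 days ≥ 1 year (≈365 days) ✓; site Spokane ✓; age 26 ≥ 25 ✓; rating 3 ≥ 2 ✓ → eligible.
Annual Bonus Plan — service 1603 days ≥ 18 months (≈540 days) ✓; age 26 ≥ 18 ✓; 40 hrs/wk ≥ 24 ✓; not eligible for Equity Grant Program ✗ → not eligible.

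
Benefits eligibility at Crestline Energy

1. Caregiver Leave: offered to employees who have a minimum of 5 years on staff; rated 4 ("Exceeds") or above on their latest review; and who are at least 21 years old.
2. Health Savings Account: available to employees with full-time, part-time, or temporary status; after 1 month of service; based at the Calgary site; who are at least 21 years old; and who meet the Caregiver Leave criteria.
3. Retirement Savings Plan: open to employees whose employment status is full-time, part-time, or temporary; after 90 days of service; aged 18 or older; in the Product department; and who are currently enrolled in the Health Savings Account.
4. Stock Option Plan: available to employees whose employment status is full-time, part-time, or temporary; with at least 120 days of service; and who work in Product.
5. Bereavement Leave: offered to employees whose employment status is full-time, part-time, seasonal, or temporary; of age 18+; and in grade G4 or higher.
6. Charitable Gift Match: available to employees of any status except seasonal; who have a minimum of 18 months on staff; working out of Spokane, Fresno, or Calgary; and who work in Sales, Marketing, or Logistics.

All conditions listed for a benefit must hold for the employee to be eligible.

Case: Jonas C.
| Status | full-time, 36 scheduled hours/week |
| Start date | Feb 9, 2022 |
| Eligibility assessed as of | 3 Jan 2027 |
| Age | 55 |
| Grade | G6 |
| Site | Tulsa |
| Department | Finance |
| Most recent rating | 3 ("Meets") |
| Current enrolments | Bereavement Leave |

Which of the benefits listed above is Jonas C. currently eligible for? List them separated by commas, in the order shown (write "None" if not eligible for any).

Service from Feb 9, 2022 to 3 Jan 2027: 1789 days.
Caregiver Leave — service 1789 days < 5 years (≈1825 days) ✗ → not eligible.
Health Savings Account — status full-time ✓; service 1789 days ≥ 1 month (≈30 days) ✓; site Tulsa ✗ (not Calgary) → not eligible.
Retirement Savings Plan — status full-time ✓; service 1789 days ≥ 90 days ✓; age 55 ≥ 18 ✓; dept Finance ✗ → not eligible.
Stock Option Plan — status full-time ✓; service 1789 days ≥ 120 days ✓; dept Finance ✗ → not eligible.
Bereavement Leave — status full-time ✓; age 55 ≥ 18 ✓; grade G6 ≥ G4 ✓ → eligible.
Charitable Gift Match — status full-time ✓ (not excluded); service 1789 days ≥ 18 months (≈540 days) ✓; site Tulsa ✗ (not Spokane, Fresno, or Calgary) → not eligible.

Bereavement Leave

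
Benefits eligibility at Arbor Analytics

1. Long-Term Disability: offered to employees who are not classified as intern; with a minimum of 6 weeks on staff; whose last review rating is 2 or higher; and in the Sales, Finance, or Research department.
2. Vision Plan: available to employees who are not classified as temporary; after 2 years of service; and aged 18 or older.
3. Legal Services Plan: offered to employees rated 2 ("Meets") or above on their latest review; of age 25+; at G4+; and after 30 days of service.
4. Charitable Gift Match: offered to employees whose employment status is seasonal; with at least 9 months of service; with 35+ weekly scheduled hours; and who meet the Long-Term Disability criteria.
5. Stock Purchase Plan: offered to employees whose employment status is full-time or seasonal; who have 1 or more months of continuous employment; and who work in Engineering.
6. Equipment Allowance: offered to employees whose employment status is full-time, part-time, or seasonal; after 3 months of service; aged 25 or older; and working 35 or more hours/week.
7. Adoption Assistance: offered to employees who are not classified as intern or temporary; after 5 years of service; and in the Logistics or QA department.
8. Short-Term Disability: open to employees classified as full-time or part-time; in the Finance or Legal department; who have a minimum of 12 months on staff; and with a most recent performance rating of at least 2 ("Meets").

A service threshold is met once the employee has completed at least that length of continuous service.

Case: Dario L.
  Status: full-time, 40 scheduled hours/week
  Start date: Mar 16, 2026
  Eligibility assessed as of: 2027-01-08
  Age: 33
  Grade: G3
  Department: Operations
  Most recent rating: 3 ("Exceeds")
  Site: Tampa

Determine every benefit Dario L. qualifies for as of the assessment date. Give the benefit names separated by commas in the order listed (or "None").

Service from Mar 16, 2026 to 2027-01-08: 298 days.
Long-Term Disability — status full-time ✓ (not excluded); service 298 days ≥ 6 weeks (≈42 days) ✓; rating 3 ≥ 2 ✓; dept Operations ✗ → not eligible.
Vision Plan — status full-time ✓ (not excluded); service 298 days < 2 years (≈730 days) ✗ → not eligible.
Legal Services Plan — rating 3 ≥ 2 ✓; age 33 ≥ 25 ✓; grade G3 < G4 ✗ → not eligible.
Charitable Gift Match — status full-time ✗ (requires seasonal) → not eligible.
Stock Purchase Plan — status full-time ✓; service 298 days ≥ 1 month (≈30 days) ✓; dept Operations ✗ → not eligible.
Equipment Allowance — status full-time ✓; service 298 days ≥ 3 months (≈90 days) ✓; age 33 ≥ 25 ✓; 40 hrs/wk ≥ 35 ✓ → eligible.
Adoption Assistance — status full-time ✓ (not excluded); service 298 days < 5 years (≈1825 days) ✗ → not eligible.
Short-Term Disability — status full-time ✓; dept Operations ✗ → not eligible.

Equipment Allowance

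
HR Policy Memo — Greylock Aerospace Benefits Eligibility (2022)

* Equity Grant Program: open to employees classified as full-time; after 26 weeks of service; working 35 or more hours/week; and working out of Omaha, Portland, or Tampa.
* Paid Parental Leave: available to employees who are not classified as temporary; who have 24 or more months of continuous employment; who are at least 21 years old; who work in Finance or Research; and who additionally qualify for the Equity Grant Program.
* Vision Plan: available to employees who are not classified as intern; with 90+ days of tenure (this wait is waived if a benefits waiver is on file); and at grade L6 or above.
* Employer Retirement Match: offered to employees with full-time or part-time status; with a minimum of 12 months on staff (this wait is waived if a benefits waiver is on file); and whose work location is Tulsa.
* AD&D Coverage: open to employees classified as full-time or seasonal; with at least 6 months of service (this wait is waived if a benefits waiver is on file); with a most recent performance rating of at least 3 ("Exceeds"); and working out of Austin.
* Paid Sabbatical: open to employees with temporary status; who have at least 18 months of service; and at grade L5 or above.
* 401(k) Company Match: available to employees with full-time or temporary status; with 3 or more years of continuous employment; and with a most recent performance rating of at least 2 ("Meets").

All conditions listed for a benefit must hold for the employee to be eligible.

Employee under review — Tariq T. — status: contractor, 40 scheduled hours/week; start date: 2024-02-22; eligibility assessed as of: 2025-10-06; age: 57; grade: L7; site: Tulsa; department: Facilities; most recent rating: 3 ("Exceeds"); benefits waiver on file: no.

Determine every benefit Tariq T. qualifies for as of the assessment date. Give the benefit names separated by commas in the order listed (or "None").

Service from 2024-02-22 to 2025-10-06: 592 days.
Equity Grant Program — status contractor ✗ (requires full-time) → not eligible.
Paid Parental Leave — status contractor ✓ (not excluded); service 592 days < 24 months (≈720 days) ✗ → not eligible.
Vision Plan — status contractor ✓ (not excluded); no waiver, service 592 days ≥ 90 days ✓; grade L7 ≥ L6 ✓ → eligible.
Employer Retirement Match — status contractor ✗ (requires full-time or part-time) → not eligible.
AD&D Coverage — status contractor ✗ (requires full-time or seasonal) → not eligible.
Paid Sabbatical — status contractor ✗ (requires temporary) → not eligible.
401(k) Company Match — status contractor ✗ (requires full-time or temporary) → not eligible.

Vision Plan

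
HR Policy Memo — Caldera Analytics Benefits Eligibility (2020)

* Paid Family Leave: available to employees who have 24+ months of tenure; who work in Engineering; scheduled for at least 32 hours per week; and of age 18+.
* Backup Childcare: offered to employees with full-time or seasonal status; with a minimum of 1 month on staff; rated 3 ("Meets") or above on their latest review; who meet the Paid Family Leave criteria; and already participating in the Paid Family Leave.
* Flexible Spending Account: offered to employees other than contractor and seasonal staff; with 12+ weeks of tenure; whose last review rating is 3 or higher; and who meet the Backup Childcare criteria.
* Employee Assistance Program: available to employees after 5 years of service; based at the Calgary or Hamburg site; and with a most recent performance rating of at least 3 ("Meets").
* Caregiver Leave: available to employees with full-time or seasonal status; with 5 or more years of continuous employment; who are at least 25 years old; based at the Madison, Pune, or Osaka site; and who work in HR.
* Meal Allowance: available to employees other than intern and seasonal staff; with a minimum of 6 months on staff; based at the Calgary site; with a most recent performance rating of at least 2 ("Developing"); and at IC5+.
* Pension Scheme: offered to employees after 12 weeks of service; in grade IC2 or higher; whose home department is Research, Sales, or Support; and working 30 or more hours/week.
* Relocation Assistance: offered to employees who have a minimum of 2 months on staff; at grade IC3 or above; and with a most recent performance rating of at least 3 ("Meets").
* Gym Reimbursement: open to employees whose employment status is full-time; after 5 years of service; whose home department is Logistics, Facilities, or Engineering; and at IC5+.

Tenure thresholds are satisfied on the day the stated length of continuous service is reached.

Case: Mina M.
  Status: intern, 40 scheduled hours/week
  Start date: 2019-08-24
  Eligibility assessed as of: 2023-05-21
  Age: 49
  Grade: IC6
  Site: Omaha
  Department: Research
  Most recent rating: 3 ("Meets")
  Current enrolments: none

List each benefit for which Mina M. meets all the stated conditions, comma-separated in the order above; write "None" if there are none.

Pension Scheme, Relocation Assistance

Service from 2019-08-24 to 2023-05-21: 1366 days.
Paid Family Leave — service 1366 days ≥ 24 months (≈720 days) ✓; dept Research ✗ → not eligible.
Backup Childcare — status intern ✗ (requires full-time or seasonal) → not eligible.
Flexible Spending Account — status intern ✓ (not excluded); service 1366 days ≥ 12 weeks (≈84 days) ✓; rating 3 ≥ 3 ✓; not eligible for Backup Childcare ✗ → not eligible.
Employee Assistance Program — service 1366 days < 5 years (≈1825 days) ✗ → not eligible.
Caregiver Leave — status intern ✗ (requires full-time or seasonal) → not eligible.
Meal Allowance — status intern ✗ (excluded) → not eligible.
Pension Scheme — service 1366 days ≥ 12 weeks (≈84 days) ✓; grade IC6 ≥ IC2 ✓; dept Research ✓; 40 hrs/wk ≥ 30 ✓ → eligible.
Relocation Assistance — service 1366 days ≥ 2 months (≈60 days) ✓; grade IC6 ≥ IC3 ✓; rating 3 ≥ 3 ✓ → eligible.
Gym Reimbursement — status intern ✗ (requires full-time) → not eligible.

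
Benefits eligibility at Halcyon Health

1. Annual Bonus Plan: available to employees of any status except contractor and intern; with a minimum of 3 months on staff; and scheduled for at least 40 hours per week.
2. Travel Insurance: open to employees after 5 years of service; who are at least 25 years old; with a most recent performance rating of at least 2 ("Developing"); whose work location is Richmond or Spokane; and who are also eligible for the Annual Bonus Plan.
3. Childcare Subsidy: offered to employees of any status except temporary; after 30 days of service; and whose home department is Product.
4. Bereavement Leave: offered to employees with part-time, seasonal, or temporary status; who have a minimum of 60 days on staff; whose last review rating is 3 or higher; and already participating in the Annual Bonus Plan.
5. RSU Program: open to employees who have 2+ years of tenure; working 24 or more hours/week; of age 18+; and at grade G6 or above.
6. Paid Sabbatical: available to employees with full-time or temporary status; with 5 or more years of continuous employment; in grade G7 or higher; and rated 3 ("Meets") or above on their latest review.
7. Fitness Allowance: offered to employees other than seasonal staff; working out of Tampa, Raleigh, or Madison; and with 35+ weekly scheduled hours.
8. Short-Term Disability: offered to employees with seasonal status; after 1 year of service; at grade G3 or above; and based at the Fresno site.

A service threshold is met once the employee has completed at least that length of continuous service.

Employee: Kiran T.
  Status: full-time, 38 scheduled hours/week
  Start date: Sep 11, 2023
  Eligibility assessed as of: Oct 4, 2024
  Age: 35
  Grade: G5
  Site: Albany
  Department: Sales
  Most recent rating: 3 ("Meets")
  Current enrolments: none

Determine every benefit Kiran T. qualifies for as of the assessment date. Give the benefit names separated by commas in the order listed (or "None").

Service from Sep 11, 2023 to Oct 4, 2024: 389 days.
Annual Bonus Plan — status full-time ✓ (not excluded); service 389 days ≥ 3 months (≈90 days) ✓; 38 hrs/wk < 40 ✗ → not eligible.
Travel Insurance — service 389 days < 5 years (≈1825 days) ✗ → not eligible.
Childcare Subsidy — status full-time ✓ (not excluded); service 389 days ≥ 30 days ✓; dept Sales ✗ → not eligible.
Bereavement Leave — status full-time ✗ (requires part-time, seasonal, or temporary) → not eligible.
RSU Program — service 389 days < 2 years (≈730 days) ✗ → not eligible.
Paid Sabbatical — status full-time ✓; service 389 days < 5 years (≈1825 days) ✗ → not eligible.
Fitness Allowance — status full-time ✓ (not excluded); site Albany ✗ (not Tampa, Raleigh, or Madison) → not eligible.
Short-Term Disability — status full-time ✗ (requires seasonal) → not eligible.

None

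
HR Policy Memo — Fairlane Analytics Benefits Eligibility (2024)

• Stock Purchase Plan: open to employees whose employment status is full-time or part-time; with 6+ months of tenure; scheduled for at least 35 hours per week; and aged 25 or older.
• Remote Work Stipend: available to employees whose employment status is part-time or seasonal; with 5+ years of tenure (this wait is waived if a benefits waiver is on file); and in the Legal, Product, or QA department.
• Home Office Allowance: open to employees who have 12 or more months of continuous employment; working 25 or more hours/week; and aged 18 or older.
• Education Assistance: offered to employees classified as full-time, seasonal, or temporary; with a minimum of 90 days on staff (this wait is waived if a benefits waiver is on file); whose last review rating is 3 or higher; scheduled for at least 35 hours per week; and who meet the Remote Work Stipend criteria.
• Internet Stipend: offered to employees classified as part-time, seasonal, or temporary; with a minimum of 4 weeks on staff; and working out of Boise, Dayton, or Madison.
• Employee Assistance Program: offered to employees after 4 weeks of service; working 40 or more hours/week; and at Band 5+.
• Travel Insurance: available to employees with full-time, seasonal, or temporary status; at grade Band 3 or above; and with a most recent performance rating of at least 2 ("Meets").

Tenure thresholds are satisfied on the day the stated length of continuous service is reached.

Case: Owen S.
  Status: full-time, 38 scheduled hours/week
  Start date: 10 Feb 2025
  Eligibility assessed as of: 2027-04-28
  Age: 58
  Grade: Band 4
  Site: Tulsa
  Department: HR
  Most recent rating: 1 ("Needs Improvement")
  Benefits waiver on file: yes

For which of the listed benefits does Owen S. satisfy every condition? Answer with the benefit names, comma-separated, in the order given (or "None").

Stock Purchase Plan, Home Office Allowance

Service from 10 Feb 2025 to 2027-04-28: 807 days.
Stock Purchase Plan — status full-time ✓; service 807 days ≥ 6 months (≈180 days) ✓; 38 hrs/wk ≥ 35 ✓; age 58 ≥ 25 ✓ → eligible.
Remote Work Stipend — status full-time ✗ (requires part-time or seasonal) → not eligible.
Home Office Allowance — service 807 days ≥ 12 months (≈360 days) ✓; 38 hrs/wk ≥ 25 ✓; age 58 ≥ 18 ✓ → eligible.
Education Assistance — status full-time ✓; benefits waiver on file ✓; rating 1 < 3 ✗ → not eligible.
Internet Stipend — status full-time ✗ (requires part-time, seasonal, or temporary) → not eligible.
Employee Assistance Program — service 807 days ≥ 4 weeks (≈28 days) ✓; 38 hrs/wk < 40 ✗ → not eligible.
Travel Insurance — status full-time ✓; grade Band 4 ≥ Band 3 ✓; rating 1 < 2 ✗ → not eligible.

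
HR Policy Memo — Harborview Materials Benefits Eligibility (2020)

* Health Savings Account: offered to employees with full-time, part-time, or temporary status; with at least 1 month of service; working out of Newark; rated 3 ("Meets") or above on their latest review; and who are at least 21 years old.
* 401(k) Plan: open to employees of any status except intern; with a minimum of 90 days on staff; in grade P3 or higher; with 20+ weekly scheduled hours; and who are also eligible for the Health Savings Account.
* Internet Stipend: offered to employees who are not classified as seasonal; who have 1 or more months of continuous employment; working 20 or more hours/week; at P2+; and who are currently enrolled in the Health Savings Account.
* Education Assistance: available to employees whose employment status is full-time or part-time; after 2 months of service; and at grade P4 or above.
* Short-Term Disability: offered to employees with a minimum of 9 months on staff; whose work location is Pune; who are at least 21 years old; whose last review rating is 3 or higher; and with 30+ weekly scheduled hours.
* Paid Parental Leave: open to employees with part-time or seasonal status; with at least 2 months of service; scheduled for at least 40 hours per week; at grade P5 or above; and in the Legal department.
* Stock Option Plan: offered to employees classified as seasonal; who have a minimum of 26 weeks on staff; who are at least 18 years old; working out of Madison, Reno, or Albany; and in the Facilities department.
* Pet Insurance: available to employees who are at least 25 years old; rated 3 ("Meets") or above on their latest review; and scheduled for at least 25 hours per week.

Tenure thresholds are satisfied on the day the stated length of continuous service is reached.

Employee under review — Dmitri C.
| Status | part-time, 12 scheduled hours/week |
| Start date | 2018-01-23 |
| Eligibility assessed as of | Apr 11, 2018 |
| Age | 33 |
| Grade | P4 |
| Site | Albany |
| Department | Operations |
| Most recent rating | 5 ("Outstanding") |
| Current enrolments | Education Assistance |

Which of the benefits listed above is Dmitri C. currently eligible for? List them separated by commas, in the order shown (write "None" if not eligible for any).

Education Assistance

Service from 2018-01-23 to Apr 11, 2018: 78 days.
Health Savings Account — status part-time ✓; service 78 days ≥ 1 month (≈30 days) ✓; site Albany ✗ (not Newark) → not eligible.
401(k) Plan — status part-time ✓ (not excluded); service 78 days < 90 days ✗ → not eligible.
Internet Stipend — status part-time ✓ (not excluded); service 78 days ≥ 1 month (≈30 days) ✓; 12 hrs/wk < 20 ✗ → not eligible.
Education Assistance — status part-time ✓; service 78 days ≥ 2 months (≈60 days) ✓; grade P4 ≥ P4 ✓ → eligible.
Short-Term Disability — service 78 days < 9 months (≈270 days) ✗ → not eligible.
Paid Parental Leave — status part-time ✓; service 78 days ≥ 2 months (≈60 days) ✓; 12 hrs/wk < 40 ✗ → not eligible.
Stock Option Plan — status part-time ✗ (requires seasonal) → not eligible.
Pet Insurance — age 33 ≥ 25 ✓; rating 5 ≥ 3 ✓; 12 hrs/wk < 25 ✗ → not eligible.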